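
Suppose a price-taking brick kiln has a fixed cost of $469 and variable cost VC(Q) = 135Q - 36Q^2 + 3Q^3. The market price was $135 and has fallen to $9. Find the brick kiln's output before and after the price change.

AVC = 135 - 36Q + 3Q^2, minimized at Q = 6 where min AVC = $27. MC = 135 - 72Q + 9Q^2.
At P = $135 ≥ min AVC, set P = MC on the rising branch: Q = 8.
At P = $9 < min AVC = $27, price no longer covers variable cost at any output, so the firm shuts down: Q = 0.

Output falls from 8 to 0 (the firm shuts down)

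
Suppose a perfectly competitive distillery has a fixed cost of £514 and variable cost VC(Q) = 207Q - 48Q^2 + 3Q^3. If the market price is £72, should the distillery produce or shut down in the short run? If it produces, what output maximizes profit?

Variable cost is VC = 207Q - 48Q^2 + 3Q^3, so AVC = VC/Q = 207 - 48Q + 3Q^2 and MC = dTC/dQ = 207 - 96Q + 9Q^2.
AVC is minimized where dAVC/dQ = -48 + 6Q = 0, at Q = 8; min AVC = 207 - 48·8 + 3·8^2 = £15.
P = £72 exceeds min AVC = £15, so the firm stays open.
Set P = MC: 72 = 207 - 96Q + 9Q^2 → 135 - 96Q + 9Q^2 = 0. The roots are Q = 5/3 and Q = 9; the profit-maximizing output is on the rising part of MC, so Q* = 9.
Check: AVC at Q = 9 is £18 ≤ P, so revenue covers variable cost.
Profit = P·Q − TC = 72·9 − 676 = -£28, a loss, but smaller than the £514 fixed cost the firm would lose by shutting down.

Produce at Q = 9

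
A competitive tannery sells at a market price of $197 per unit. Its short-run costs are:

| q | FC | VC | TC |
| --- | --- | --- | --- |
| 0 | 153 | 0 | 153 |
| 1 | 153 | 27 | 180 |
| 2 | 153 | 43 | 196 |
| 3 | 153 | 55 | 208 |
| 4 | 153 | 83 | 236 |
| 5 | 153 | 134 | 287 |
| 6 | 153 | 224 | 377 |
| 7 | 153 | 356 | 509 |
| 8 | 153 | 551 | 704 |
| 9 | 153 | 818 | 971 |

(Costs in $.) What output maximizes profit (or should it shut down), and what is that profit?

q = 8; profit = $872

Profit at each row (π = 197q − TC): q=0: -153; q=1: 17; q=2: 198; q=3: 383; q=4: 552; q=5: 698; q=6: 805; q=7: 870; q=8: 872; q=9: 802.
Profit is maximized at q = 8. AVC there is 551/8 = $68.88 ≤ P, so producing beats shutting down (which would give -$153).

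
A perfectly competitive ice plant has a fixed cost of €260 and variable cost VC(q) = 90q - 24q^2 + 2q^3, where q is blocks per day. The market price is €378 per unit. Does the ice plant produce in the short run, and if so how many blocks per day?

From TC, MC = TC'(q) = 90 - 48q + 6q^2 and AVC = VC/q = 90 - 24q + 2q^2.
The AVC parabola has its vertex at q = 24/4 = 6, where AVC = 90 - 24·6 + 2·6^2 = €18.
P = €378 exceeds min AVC = €18, so the firm stays open.
Solving P = MC: -288 - 48q + 6q^2 = 0 ⇒ q = -4 or 12. On the upward-sloping branch, q* = 12.
Check: AVC at q = 12 is €90 ≤ P, so revenue covers variable cost.
Profit = P·q − TC = 378·12 − 1340 = €3196.

Produce at q = 12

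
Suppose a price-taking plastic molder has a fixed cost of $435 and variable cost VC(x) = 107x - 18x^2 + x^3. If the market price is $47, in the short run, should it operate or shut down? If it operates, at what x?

Produce at x = 10

Variable cost is VC = 107x - 18x^2 + x^3, so AVC = VC/x = 107 - 18x + x^2 and MC = dTC/dx = 107 - 36x + 3x^2.
The AVC parabola has its vertex at x = 18/2 = 9, where AVC = 107 - 18·9 + 9^2 = $26.
P = $47 exceeds min AVC = $26, so the firm stays open.
Set P = MC: 47 = 107 - 36x + 3x^2 → 60 - 36x + 3x^2 = 0. The roots are x = 2 and x = 10; the profit-maximizing output is on the rising part of MC, so x* = 10.
Check: AVC at x = 10 is $27 ≤ P, so revenue covers variable cost.
Profit = P·x − TC = 47·10 − 705 = -$235, a loss, but smaller than the $435 fixed cost the firm would lose by shutting down.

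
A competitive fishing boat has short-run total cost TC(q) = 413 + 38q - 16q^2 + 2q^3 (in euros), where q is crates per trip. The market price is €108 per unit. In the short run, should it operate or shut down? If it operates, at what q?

Produce at q = 7

From TC, MC = TC'(q) = 38 - 32q + 6q^2 and AVC = VC/q = 38 - 16q + 2q^2.
AVC is minimized where dAVC/dq = -16 + 4q = 0, at q = 4; min AVC = 38 - 16·4 + 2·4^2 = €6.
Because €108 ≥ €6, revenue can cover variable cost; the firm operates.
P = MC gives -70 - 32q + 6q^2 = 0, with roots -5/3 and 7. Take the larger (rising MC): q* = 7.
Check: AVC at q = 7 is €24 ≤ P, so revenue covers variable cost.
Profit = P·q − TC = 108·7 − 581 = €175.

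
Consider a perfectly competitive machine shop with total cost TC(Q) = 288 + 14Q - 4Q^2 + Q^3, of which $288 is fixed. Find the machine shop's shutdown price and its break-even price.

AVC = 14 - 4Q + Q^2; minimized at Q = 2, giving min AVC = $10. That is the shutdown price.
ATC = 288/Q + 14 - 4Q + Q^2. Setting dATC/dQ = −288/Q^2 − 4 + 2Q = 0 gives Q = 6 (since 2·6^3 − 4·6^2 = 288).
min ATC = 288/6 + 14 − 4·6 + 6^2 = $74. That is the break-even price.
Between these two prices the firm operates at a loss; above $74 it earns a profit.

Shutdown price = $10; break-even price = $74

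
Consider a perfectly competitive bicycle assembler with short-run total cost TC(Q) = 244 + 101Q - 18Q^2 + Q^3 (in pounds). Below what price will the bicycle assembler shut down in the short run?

The shutdown price is the minimum of AVC. VC = 101Q - 18Q^2 + Q^3, so AVC = 101 - 18Q + Q^2.
At the minimum of AVC, MC = AVC. MC = 101 - 36Q + 3Q^2; setting MC = AVC gives 2Q^2 - 18Q = 0, so Q = 9. min AVC = 20.
The firm shuts down for any P below £20.

£20 per unit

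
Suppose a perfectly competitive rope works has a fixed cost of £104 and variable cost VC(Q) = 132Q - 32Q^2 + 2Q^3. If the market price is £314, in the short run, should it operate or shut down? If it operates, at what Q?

Produce at Q = 13

Variable cost is VC = 132Q - 32Q^2 + 2Q^3, so AVC = VC/Q = 132 - 32Q + 2Q^2 and MC = dTC/dQ = 132 - 64Q + 6Q^2.
AVC hits its minimum where MC = AVC, at Q = 8, giving min AVC = 132 - 32·8 + 2·8^2 = £4.
P = £314 exceeds min AVC = £4, so the firm stays open.
Set P = MC: 314 = 132 - 64Q + 6Q^2 → -182 - 64Q + 6Q^2 = 0. The roots are Q = -7/3 and Q = 13; the profit-maximizing output is on the rising part of MC, so Q* = 13.
Check: AVC at Q = 13 is £54 ≤ P, so revenue covers variable cost.
Profit = P·Q − TC = 314·13 − 806 = £3276.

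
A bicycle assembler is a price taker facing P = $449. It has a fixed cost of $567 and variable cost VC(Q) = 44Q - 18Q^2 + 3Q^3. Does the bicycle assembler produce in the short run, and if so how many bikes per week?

From TC, MC = TC'(Q) = 44 - 36Q + 9Q^2 and AVC = VC/Q = 44 - 18Q + 3Q^2.
The AVC parabola has its vertex at Q = 18/6 = 3, where AVC = 44 - 18·3 + 3·3^2 = $17.
Since P = $449 ≥ min AVC = $17, price covers variable cost and the firm should produce.
Set P = MC: 449 = 44 - 36Q + 9Q^2 → -405 - 36Q + 9Q^2 = 0. The roots are Q = -5 and Q = 9; the profit-maximizing output is on the rising part of MC, so Q* = 9.
Check: AVC at Q = 9 is $125 ≤ P, so revenue covers variable cost.
Profit = P·Q − TC = 449·9 − 1692 = $2349.

Produce at Q = 9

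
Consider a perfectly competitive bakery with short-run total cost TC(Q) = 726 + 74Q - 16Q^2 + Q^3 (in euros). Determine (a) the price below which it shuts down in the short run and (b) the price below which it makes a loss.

AVC = 74 - 16Q + Q^2; minimized at Q = 8, giving min AVC = €10. That is the shutdown price.
ATC = 726/Q + 74 - 16Q + Q^2. Setting dATC/dQ = −726/Q^2 − 16 + 2Q = 0 gives Q = 11 (since 2·11^3 − 16·11^2 = 726).
min ATC = 726/11 + 74 − 16·11 + 11^2 = €85. That is the break-even price.
For €10 ≤ P < €85 the firm produces at a loss; below €10 it shuts down.

Shutdown price = €10; break-even price = €85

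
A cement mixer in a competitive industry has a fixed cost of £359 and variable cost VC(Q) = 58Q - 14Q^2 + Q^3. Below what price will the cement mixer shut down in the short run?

£9 per unit

Short-run supply begins at min AVC. From VC = 58Q - 14Q^2 + Q^3, AVC = 58 - 14Q + Q^2.
At the minimum of AVC, MC = AVC. MC = 58 - 28Q + 3Q^2; setting MC = AVC gives 2Q^2 - 14Q = 0, so Q = 7. min AVC = 9.
So the shutdown price is £9.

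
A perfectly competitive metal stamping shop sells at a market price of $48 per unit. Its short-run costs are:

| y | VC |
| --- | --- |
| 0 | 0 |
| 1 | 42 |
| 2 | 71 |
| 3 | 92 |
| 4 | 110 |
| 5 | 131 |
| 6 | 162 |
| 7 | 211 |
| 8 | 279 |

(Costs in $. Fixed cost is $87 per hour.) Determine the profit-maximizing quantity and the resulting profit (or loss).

Compute π = P·y − TC at each output: y=0: -87; y=1: -81; y=2: -62; y=3: -35; y=4: -5; y=5: 22; y=6: 39; y=7: 38; y=8: 18.
Profit is maximized at y = 6. AVC there is 162/6 = $27 ≤ P, so producing beats shutting down (which would give -$87).

y = 6; profit = $39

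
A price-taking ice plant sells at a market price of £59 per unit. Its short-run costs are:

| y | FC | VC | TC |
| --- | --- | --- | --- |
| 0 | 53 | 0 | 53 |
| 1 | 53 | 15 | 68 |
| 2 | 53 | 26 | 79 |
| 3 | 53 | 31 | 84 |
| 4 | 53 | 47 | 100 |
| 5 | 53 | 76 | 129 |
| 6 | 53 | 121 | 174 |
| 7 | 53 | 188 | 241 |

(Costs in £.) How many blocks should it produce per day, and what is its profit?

Profit at each row (π = 59y − TC): y=0: -53; y=1: -9; y=2: 39; y=3: 93; y=4: 136; y=5: 166; y=6: 180; y=7: 172.
Profit is maximized at y = 6. AVC there is 121/6 = £20.17 ≤ P, so producing beats shutting down (which would give -£53).

y = 6; profit = £180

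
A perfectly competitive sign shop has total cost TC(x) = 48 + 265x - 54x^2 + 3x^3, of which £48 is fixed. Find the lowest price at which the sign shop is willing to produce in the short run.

£22 per unit

The firm shuts down when price falls below the minimum of average variable cost. AVC = VC/x = 265 - 54x + 3x^2.
At the minimum of AVC, MC = AVC. MC = 265 - 108x + 9x^2; setting MC = AVC gives 6x^2 - 54x = 0, so x = 9. min AVC = 22.
So the shutdown price is £22.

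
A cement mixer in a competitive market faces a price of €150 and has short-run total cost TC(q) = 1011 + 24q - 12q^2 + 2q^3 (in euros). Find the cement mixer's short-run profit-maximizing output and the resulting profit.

AVC = 24 - 12q + 2q^2; min AVC = €6 at q = 3. Since P = €150 ≥ min AVC, the firm produces.
MC = 24 - 24q + 6q^2. Setting P = MC and taking the root on the rising branch gives q* = 7.
TR = 150·7 = 1050. TC = 1011 + 266 = 1277. Profit = 1050 − 1277 = -€227.
Shutting down would mean losing the fixed cost of €1011, so operating at a loss of €227 is better by €784.

Profit = -€227 at q = 7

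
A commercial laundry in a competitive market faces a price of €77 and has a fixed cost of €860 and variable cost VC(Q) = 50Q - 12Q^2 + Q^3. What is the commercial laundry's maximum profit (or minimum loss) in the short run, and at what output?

AVC = 50 - 12Q + Q^2; min AVC = €14 at Q = 6. Since P = €77 ≥ min AVC, the firm produces.
With MC = 50 - 24Q + 3Q^2, P = MC on the upward-sloping part at Q* = 9.
TR = 77·9 = 693. TC = 860 + 207 = 1067. Profit = 693 − 1067 = -€374.
Shutting down would mean losing the fixed cost of €860, so operating at a loss of €374 is better by €486.

Profit = -€374 at Q = 9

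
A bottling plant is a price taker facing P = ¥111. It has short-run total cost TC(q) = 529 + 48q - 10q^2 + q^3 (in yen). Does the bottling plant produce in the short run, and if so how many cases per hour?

Produce at q = 9

Strip out fixed cost: VC = 48q - 10q^2 + q^3. Then AVC = 48 - 10q + q^2 and MC = 48 - 20q + 3q^2.
The AVC parabola has its vertex at q = 10/2 = 5, where AVC = 48 - 10·5 + 5^2 = ¥23.
P = ¥111 exceeds min AVC = ¥23, so the firm stays open.
Solving P = MC: -63 - 20q + 3q^2 = 0 ⇒ q = -7/3 or 9. On the upward-sloping branch, q* = 9.
Check: AVC at q = 9 is ¥39 ≤ P, so revenue covers variable cost.
Profit = P·q − TC = 111·9 − 880 = ¥119.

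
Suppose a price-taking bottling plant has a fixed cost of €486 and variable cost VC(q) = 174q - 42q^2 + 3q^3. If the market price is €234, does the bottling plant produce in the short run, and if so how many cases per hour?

Produce at q = 10

From TC, MC = TC'(q) = 174 - 84q + 9q^2 and AVC = VC/q = 174 - 42q + 3q^2.
AVC is minimized where dAVC/dq = -42 + 6q = 0, at q = 7; min AVC = 174 - 42·7 + 3·7^2 = €27.
Because €234 ≥ €27, revenue can cover variable cost; the firm operates.
Solving P = MC: -60 - 84q + 9q^2 = 0 ⇒ q = -2/3 or 10. On the upward-sloping branch, q* = 10.
Check: AVC at q = 10 is €54 ≤ P, so revenue covers variable cost.
Profit = P·q − TC = 234·10 − 1026 = €1314.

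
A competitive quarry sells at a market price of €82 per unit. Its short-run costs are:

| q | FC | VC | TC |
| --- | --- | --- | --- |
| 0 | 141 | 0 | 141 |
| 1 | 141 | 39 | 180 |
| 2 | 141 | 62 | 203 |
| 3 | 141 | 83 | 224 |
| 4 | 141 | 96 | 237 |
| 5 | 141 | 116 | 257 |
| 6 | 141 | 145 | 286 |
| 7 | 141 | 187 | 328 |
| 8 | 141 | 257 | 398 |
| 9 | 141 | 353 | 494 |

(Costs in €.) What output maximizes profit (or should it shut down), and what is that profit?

Tabulate TR − TC: q=0: -141; q=1: -98; q=2: -39; q=3: 22; q=4: 91; q=5: 153; q=6: 206; q=7: 246; q=8: 258; q=9: 244.
Profit is maximized at q = 8. AVC there is 257/8 = €32.12 ≤ P, so producing beats shutting down (which would give -€141).

q = 8; profit = €258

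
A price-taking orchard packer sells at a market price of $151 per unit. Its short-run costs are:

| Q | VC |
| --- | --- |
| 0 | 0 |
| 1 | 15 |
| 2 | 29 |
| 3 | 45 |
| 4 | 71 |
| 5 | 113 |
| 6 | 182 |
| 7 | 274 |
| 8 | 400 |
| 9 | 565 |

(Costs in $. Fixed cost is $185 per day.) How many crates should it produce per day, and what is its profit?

Tabulate TR − TC: Q=0: -185; Q=1: -49; Q=2: 88; Q=3: 223; Q=4: 348; Q=5: 457; Q=6: 539; Q=7: 598; Q=8: 623; Q=9: 609.
Profit is maximized at Q = 8. AVC there is 400/8 = $50 ≤ P, so producing beats shutting down (which would give -$185).

Q = 8; profit = $623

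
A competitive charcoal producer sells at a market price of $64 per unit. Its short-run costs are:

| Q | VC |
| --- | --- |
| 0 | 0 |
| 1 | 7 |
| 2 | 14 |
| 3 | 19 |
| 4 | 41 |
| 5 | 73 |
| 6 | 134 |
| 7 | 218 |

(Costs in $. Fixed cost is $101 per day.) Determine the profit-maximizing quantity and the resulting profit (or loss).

Q = 6; profit = $149

Compute π = P·Q − TC at each output: Q=0: -101; Q=1: -44; Q=2: 13; Q=3: 72; Q=4: 114; Q=5: 146; Q=6: 149; Q=7: 129.
Profit is maximized at Q = 6. AVC there is 134/6 = $22.33 ≤ P, so producing beats shutting down (which would give -$101).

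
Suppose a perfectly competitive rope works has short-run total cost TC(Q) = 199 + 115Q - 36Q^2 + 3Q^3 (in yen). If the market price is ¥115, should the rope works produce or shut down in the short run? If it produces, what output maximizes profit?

Produce at Q = 8

Strip out fixed cost: VC = 115Q - 36Q^2 + 3Q^3. Then AVC = 115 - 36Q + 3Q^2 and MC = 115 - 72Q + 9Q^2.
The AVC parabola has its vertex at Q = 36/6 = 6, where AVC = 115 - 36·6 + 3·6^2 = ¥7.
P = ¥115 exceeds min AVC = ¥7, so the firm stays open.
Set P = MC: 115 = 115 - 72Q + 9Q^2 → -72Q + 9Q^2 = 0. The roots are Q = 0 and Q = 8; the profit-maximizing output is on the rising part of MC, so Q* = 8.
Check: AVC at Q = 8 is ¥19 ≤ P, so revenue covers variable cost.
Profit = P·Q − TC = 115·8 − 351 = ¥569.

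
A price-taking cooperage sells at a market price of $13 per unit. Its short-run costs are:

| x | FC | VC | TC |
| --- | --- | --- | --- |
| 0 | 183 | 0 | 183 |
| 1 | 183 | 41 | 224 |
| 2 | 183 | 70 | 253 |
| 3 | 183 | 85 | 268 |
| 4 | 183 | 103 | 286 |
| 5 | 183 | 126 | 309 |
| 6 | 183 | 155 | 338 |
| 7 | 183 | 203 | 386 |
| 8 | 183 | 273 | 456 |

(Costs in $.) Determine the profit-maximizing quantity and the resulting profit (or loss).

Profit at each row (π = 13x − TC): x=0: -183; x=1: -211; x=2: -227; x=3: -229; x=4: -234; x=5: -244; x=6: -260; x=7: -295; x=8: -352.
Profit is highest at x = 0. Equivalently, the lowest AVC in the table is 126/5 ≈ $25.20 at x = 5, and P = $13 falls below it — price never covers variable cost, so the firm shuts down and loses only its fixed cost.

x = 0 (shut down); profit = -$183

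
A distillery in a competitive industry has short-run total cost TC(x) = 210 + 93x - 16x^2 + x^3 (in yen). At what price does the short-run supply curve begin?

The firm shuts down when price falls below the minimum of average variable cost. AVC = VC/x = 93 - 16x + x^2.
At the minimum of AVC, MC = AVC. MC = 93 - 32x + 3x^2; setting MC = AVC gives 2x^2 - 16x = 0, so x = 8. min AVC = 29.
The firm shuts down for any P below ¥29.

¥29 per unit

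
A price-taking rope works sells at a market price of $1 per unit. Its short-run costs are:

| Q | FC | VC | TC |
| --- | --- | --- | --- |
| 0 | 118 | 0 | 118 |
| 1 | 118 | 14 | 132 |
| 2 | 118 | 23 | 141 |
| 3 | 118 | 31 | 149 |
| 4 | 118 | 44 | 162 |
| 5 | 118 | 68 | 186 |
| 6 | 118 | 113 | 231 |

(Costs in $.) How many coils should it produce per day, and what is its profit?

Q = 0 (shut down); profit = -$118

Compute π = P·Q − TC at each output: Q=0: -118; Q=1: -131; Q=2: -139; Q=3: -146; Q=4: -158; Q=5: -181; Q=6: -225.
Profit is highest at Q = 0. Equivalently, the lowest AVC in the table is 31/3 ≈ $10.33 at Q = 3, and P = $1 falls below it — price never covers variable cost, so the firm shuts down and loses only its fixed cost.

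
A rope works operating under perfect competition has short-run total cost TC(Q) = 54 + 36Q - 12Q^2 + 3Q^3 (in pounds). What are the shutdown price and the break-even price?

Shutdown price = min AVC. AVC = 36 - 12Q + 3Q^2, with vertex at Q = 2 and minimum £24.
ATC = 54/Q + 36 - 12Q + 3Q^2. Setting dATC/dQ = −54/Q^2 − 12 + 6Q = 0 gives Q = 3 (since 6·3^3 − 12·3^2 = 54).
min ATC = 54/3 + 36 − 12·3 + 3·3^2 = £45. That is the break-even price.
For £24 ≤ P < £45 the firm produces at a loss; below £24 it shuts down.

Shutdown price = £24; break-even price = £45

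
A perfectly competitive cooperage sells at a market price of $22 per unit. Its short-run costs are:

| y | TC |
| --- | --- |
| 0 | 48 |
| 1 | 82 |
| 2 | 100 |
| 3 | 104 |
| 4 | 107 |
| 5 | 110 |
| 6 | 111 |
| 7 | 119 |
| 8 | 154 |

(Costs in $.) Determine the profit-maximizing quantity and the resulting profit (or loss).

y = 7; profit = $35

Compute π = P·y − TC at each output: y=0: -48; y=1: -60; y=2: -56; y=3: -38; y=4: -19; y=5: 0; y=6: 21; y=7: 35; y=8: 22.
Profit is maximized at y = 7. AVC there is 71/7 = $10.14 ≤ P, so producing beats shutting down (which would give -$48).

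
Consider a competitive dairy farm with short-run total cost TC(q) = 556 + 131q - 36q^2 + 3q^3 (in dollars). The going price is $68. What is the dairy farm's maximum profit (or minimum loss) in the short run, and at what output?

Profit = -$262 at q = 7

AVC = 131 - 36q + 3q^2; min AVC = $23 at q = 6. Since P = $68 ≥ min AVC, the firm produces.
With MC = 131 - 72q + 9q^2, P = MC on the upward-sloping part at q* = 7.
TR = 68·7 = 476. TC = 556 + 182 = 738. Profit = 476 − 738 = -$262.
Shutting down would mean losing the fixed cost of $556, so operating at a loss of $262 is better by $294.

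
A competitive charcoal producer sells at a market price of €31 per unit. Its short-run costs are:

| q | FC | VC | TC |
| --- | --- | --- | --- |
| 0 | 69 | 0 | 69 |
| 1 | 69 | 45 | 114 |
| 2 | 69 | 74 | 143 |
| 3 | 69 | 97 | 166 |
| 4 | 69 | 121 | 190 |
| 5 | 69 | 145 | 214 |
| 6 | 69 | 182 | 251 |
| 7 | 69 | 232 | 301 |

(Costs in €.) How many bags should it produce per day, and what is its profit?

Compute π = P·q − TC at each output: q=0: -69; q=1: -83; q=2: -81; q=3: -73; q=4: -66; q=5: -59; q=6: -65; q=7: -84.
Profit is maximized at q = 5. AVC there is 145/5 = €29 ≤ P, so producing beats shutting down (which would give -€69).

q = 5; profit = -€59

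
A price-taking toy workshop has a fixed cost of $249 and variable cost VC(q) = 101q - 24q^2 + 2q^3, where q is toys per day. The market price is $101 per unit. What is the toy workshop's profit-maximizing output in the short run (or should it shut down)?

Strip out fixed cost: VC = 101q - 24q^2 + 2q^3. Then AVC = 101 - 24q + 2q^2 and MC = 101 - 48q + 6q^2.
AVC is minimized where dAVC/dq = -24 + 4q = 0, at q = 6; min AVC = 101 - 24·6 + 2·6^2 = $29.
Because $101 ≥ $29, revenue can cover variable cost; the firm operates.
Solving P = MC: -48q + 6q^2 = 0 ⇒ q = 0 or 8. On the upward-sloping branch, q* = 8.
Check: AVC at q = 8 is $37 ≤ P, so revenue covers variable cost.
Profit = P·q − TC = 101·8 − 545 = $263.

Produce at q = 8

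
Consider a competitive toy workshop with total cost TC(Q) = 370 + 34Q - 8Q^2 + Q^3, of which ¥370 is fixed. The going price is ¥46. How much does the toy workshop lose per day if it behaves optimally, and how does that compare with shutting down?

AVC = 34 - 8Q + Q^2 has its minimum ¥18 at Q = 4; price ¥46 clears that bar, so the firm operates.
With MC = 34 - 16Q + 3Q^2, P = MC on the upward-sloping part at Q* = 6.
TR = 46·6 = 276. TC = 370 + 132 = 502. Profit = 276 − 502 = -¥226.
That loss of ¥226 beats the ¥370 the firm would lose by shutting down; producing recovers ¥144 of fixed cost.

Profit = -¥226 at Q = 6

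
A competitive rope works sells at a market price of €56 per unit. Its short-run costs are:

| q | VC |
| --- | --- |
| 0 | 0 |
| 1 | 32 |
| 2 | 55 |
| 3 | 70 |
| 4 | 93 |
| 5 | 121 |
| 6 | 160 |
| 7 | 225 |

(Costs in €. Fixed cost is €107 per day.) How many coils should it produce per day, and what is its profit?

q = 6; profit = €69

Tabulate TR − TC: q=0: -107; q=1: -83; q=2: -50; q=3: -9; q=4: 24; q=5: 52; q=6: 69; q=7: 60.
Profit is maximized at q = 6. AVC there is 160/6 = €26.67 ≤ P, so producing beats shutting down (which would give -€107).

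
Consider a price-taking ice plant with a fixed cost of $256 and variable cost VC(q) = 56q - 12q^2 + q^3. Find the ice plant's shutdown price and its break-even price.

Shutdown price = $20; break-even price = $56

Shutdown price = min AVC. AVC = 56 - 12q + q^2, with vertex at q = 6 and minimum $20.
ATC = 256/q + 56 - 12q + q^2. Setting dATC/dq = −256/q^2 − 12 + 2q = 0 gives q = 8 (since 2·8^3 − 12·8^2 = 256).
min ATC = 256/8 + 56 − 12·8 + 8^2 = $56. That is the break-even price.
For $20 ≤ P < $56 the firm produces at a loss; below $20 it shuts down.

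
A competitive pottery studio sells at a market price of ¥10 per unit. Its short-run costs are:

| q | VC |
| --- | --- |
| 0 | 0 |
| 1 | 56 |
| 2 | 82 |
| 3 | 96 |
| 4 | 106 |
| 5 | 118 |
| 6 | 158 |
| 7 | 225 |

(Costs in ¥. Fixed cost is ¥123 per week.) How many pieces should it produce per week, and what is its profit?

Tabulate TR − TC: q=0: -123; q=1: -169; q=2: -185; q=3: -189; q=4: -189; q=5: -191; q=6: -221; q=7: -278.
Profit is highest at q = 0. Equivalently, the lowest AVC in the table is 118/5 ≈ ¥23.60 at q = 5, and P = ¥10 falls below it — price never covers variable cost, so the firm shuts down and loses only its fixed cost.

q = 0 (shut down); profit = -¥123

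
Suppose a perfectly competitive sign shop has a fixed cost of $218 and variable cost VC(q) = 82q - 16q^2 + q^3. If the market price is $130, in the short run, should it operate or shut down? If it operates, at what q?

Strip out fixed cost: VC = 82q - 16q^2 + q^3. Then AVC = 82 - 16q + q^2 and MC = 82 - 32q + 3q^2.
AVC hits its minimum where MC = AVC, at q = 8, giving min AVC = 82 - 16·8 + 8^2 = $18.
Since P = $130 ≥ min AVC = $18, price covers variable cost and the firm should produce.
Set P = MC: 130 = 82 - 32q + 3q^2 → -48 - 32q + 3q^2 = 0. The roots are q = -4/3 and q = 12; the profit-maximizing output is on the rising part of MC, so q* = 12.
Check: AVC at q = 12 is $34 ≤ P, so revenue covers variable cost.
Profit = P·q − TC = 130·12 − 626 = $934.

Produce at q = 12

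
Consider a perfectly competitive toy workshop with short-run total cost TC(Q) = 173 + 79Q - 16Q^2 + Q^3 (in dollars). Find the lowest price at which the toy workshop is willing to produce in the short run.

$15 per unit

Short-run supply begins at min AVC. From VC = 79Q - 16Q^2 + Q^3, AVC = 79 - 16Q + Q^2.
dAVC/dQ = -16 + 2Q = 0 gives Q = 8. min AVC = 79 - 16·8 + 8^2 = 15.
For P < $15 the firm produces nothing.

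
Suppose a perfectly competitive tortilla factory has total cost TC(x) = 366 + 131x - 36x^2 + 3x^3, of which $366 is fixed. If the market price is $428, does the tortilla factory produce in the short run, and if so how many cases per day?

From TC, MC = TC'(x) = 131 - 72x + 9x^2 and AVC = VC/x = 131 - 36x + 3x^2.
AVC hits its minimum where MC = AVC, at x = 6, giving min AVC = 131 - 36·6 + 3·6^2 = $23.
Since P = $428 ≥ min AVC = $23, price covers variable cost and the firm should produce.
P = MC gives -297 - 72x + 9x^2 = 0, with roots -3 and 11. Take the larger (rising MC): x* = 11.
Check: AVC at x = 11 is $98 ≤ P, so revenue covers variable cost.
Profit = P·x − TC = 428·11 − 1444 = $3264.

Produce at x = 11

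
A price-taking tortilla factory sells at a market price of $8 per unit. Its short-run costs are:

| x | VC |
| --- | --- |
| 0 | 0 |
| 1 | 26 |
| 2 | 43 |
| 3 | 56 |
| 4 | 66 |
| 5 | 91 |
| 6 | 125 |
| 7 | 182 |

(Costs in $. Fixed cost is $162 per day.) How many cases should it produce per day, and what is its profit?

x = 0 (shut down); profit = -$162

Tabulate TR − TC: x=0: -162; x=1: -180; x=2: -189; x=3: -194; x=4: -196; x=5: -213; x=6: -239; x=7: -288.
Profit is highest at x = 0. Equivalently, the lowest AVC in the table is 66/4 ≈ $16.50 at x = 4, and P = $8 falls below it — price never covers variable cost, so the firm shuts down and loses only its fixed cost.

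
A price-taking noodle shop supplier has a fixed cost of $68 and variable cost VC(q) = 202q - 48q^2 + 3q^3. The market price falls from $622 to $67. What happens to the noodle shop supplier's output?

MC = 202 - 96q + 9q^2; the shutdown threshold is min AVC = $10 (at q = 8).
At P = $622 ≥ min AVC, set P = MC on the rising branch: q = 14.
At P = $67 ≥ min AVC, set P = MC: q = 9. The firm stays open but cuts output.

Output falls from 14 to 9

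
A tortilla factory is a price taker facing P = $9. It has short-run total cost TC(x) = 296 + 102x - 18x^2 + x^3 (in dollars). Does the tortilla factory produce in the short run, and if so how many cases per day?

Shut down

Strip out fixed cost: VC = 102x - 18x^2 + x^3. Then AVC = 102 - 18x + x^2 and MC = 102 - 36x + 3x^2.
The AVC parabola has its vertex at x = 18/2 = 9, where AVC = 102 - 18·9 + 9^2 = $21.
Since P = $9 < min AVC = $21, price fails to cover variable cost at any output.
The firm minimizes its loss by shutting down and losing only its fixed cost of $296.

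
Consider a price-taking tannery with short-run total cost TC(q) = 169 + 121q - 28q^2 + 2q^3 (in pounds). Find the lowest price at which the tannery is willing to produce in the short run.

Short-run supply begins at min AVC. From VC = 121q - 28q^2 + 2q^3, AVC = 121 - 28q + 2q^2.
dAVC/dq = -28 + 4q = 0 gives q = 7. min AVC = 121 - 28·7 + 2·7^2 = 23.
So the shutdown price is £23.

£23 per unit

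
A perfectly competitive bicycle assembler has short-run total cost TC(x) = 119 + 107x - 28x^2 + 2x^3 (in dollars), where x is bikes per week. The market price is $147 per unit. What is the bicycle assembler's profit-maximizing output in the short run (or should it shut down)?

Produce at x = 10

From TC, MC = TC'(x) = 107 - 56x + 6x^2 and AVC = VC/x = 107 - 28x + 2x^2.
AVC hits its minimum where MC = AVC, at x = 7, giving min AVC = 107 - 28·7 + 2·7^2 = $9.
Since P = $147 ≥ min AVC = $9, price covers variable cost and the firm should produce.
Solving P = MC: -40 - 56x + 6x^2 = 0 ⇒ x = -2/3 or 10. On the upward-sloping branch, x* = 10.
Check: AVC at x = 10 is $27 ≤ P, so revenue covers variable cost.
Profit = P·x − TC = 147·10 − 389 = $1081.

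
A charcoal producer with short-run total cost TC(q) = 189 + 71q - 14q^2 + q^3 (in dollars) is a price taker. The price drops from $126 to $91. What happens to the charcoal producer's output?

Output falls from 11 to 10

MC = 71 - 28q + 3q^2; the shutdown threshold is min AVC = $22 (at q = 7).
With P = $126 above the shutdown price, P = MC gives q = 11.
At P = $91 ≥ min AVC, set P = MC: q = 10. The firm stays open but cuts output.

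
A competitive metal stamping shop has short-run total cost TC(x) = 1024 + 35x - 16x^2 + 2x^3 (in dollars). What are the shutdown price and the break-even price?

AVC = 35 - 16x + 2x^2; minimized at x = 4, giving min AVC = $3. That is the shutdown price.
ATC = 1024/x + 35 - 16x + 2x^2. Setting dATC/dx = −1024/x^2 − 16 + 4x = 0 gives x = 8 (since 4·8^3 − 16·8^2 = 1024).
min ATC = 1024/8 + 35 − 16·8 + 2·8^2 = $163. That is the break-even price.
For $3 ≤ P < $163 the firm produces at a loss; below $3 it shuts down.

Shutdown price = $3; break-even price = $163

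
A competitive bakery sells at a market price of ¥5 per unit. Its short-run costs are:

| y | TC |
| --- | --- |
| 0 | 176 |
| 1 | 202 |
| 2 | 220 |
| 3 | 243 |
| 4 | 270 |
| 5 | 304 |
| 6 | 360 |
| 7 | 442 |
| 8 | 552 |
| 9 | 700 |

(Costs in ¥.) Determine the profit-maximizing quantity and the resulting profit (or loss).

y = 0 (shut down); profit = -¥176

Compute π = P·y − TC at each output: y=0: -176; y=1: -197; y=2: -210; y=3: -228; y=4: -250; y=5: -279; y=6: -330; y=7: -407; y=8: -512; y=9: -655.
Profit is highest at y = 0. Equivalently, the lowest AVC in the table is 44/2 ≈ ¥22 at y = 2, and P = ¥5 falls below it — price never covers variable cost, so the firm shuts down and loses only its fixed cost.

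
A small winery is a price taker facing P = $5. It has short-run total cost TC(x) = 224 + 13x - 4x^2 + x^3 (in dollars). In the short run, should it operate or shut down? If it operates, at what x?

Shut down

Variable cost is VC = 13x - 4x^2 + x^3, so AVC = VC/x = 13 - 4x + x^2 and MC = dTC/dx = 13 - 8x + 3x^2.
AVC hits its minimum where MC = AVC, at x = 2, giving min AVC = 13 - 4·2 + 2^2 = $9.
Since P = $5 < min AVC = $9, price fails to cover variable cost at any output.
Best response: produce nothing and absorb the $224 fixed cost.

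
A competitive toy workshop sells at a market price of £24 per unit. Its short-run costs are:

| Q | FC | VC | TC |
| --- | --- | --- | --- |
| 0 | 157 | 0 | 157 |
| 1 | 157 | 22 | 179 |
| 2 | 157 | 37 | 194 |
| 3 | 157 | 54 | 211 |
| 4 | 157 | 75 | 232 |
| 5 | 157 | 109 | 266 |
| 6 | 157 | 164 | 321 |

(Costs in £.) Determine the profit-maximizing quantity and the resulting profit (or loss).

Compute π = P·Q − TC at each output: Q=0: -157; Q=1: -155; Q=2: -146; Q=3: -139; Q=4: -136; Q=5: -146; Q=6: -177.
Profit is maximized at Q = 4. AVC there is 75/4 = £18.75 ≤ P, so producing beats shutting down (which would give -£157).

Q = 4; profit = -£136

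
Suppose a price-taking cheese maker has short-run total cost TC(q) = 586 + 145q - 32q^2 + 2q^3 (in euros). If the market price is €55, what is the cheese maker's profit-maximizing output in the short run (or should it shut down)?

Variable cost is VC = 145q - 32q^2 + 2q^3, so AVC = VC/q = 145 - 32q + 2q^2 and MC = dTC/dq = 145 - 64q + 6q^2.
The AVC parabola has its vertex at q = 32/4 = 8, where AVC = 145 - 32·8 + 2·8^2 = €17.
Because €55 ≥ €17, revenue can cover variable cost; the firm operates.
Set P = MC: 55 = 145 - 64q + 6q^2 → 90 - 64q + 6q^2 = 0. The roots are q = 5/3 and q = 9; the profit-maximizing output is on the rising part of MC, so q* = 9.
Check: AVC at q = 9 is €19 ≤ P, so revenue covers variable cost.
Profit = P·q − TC = 55·9 − 757 = -€262, a loss, but smaller than the €586 fixed cost the firm would lose by shutting down.

Produce at q = 9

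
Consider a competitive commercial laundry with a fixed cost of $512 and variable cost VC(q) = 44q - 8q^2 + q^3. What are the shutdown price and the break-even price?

Shutdown price = min AVC. AVC = 44 - 8q + q^2, with vertex at q = 4 and minimum $28.
ATC = 512/q + 44 - 8q + q^2. Setting dATC/dq = −512/q^2 − 8 + 2q = 0 gives q = 8 (since 2·8^3 − 8·8^2 = 512).
min ATC = 512/8 + 44 − 8·8 + 8^2 = $108. That is the break-even price.
For $28 ≤ P < $108 the firm produces at a loss; below $28 it shuts down.

Shutdown price = $28; break-even price = $108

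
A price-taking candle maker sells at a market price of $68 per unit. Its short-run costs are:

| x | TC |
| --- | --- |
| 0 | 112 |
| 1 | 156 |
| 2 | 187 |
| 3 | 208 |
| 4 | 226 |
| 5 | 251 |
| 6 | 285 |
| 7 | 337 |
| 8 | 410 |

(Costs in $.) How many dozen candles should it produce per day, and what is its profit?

x = 7; profit = $139

Tabulate TR − TC: x=0: -112; x=1: -88; x=2: -51; x=3: -4; x=4: 46; x=5: 89; x=6: 123; x=7: 139; x=8: 134.
Profit is maximized at x = 7. AVC there is 225/7 = $32.14 ≤ P, so producing beats shutting down (which would give -$112).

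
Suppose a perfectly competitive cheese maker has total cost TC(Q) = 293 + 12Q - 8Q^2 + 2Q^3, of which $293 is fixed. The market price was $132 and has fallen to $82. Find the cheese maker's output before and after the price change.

MC = 12 - 16Q + 6Q^2; the shutdown threshold is min AVC = $4 (at Q = 2).
With P = $132 above the shutdown price, P = MC gives Q = 6.
At P = $82 ≥ min AVC, set P = MC: Q = 5. The firm stays open but cuts output.

Output falls from 6 to 5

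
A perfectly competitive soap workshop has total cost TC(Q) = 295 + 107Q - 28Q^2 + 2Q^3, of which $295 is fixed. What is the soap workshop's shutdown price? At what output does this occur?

The firm shuts down when price falls below the minimum of average variable cost. AVC = VC/Q = 107 - 28Q + 2Q^2.
At the minimum of AVC, MC = AVC. MC = 107 - 56Q + 6Q^2; setting MC = AVC gives 4Q^2 - 28Q = 0, so Q = 7. min AVC = 9.
So the shutdown price is $9.

$9 per unit, at Q = 7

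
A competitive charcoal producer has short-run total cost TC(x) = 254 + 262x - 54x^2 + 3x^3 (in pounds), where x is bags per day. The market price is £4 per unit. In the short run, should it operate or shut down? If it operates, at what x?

From TC, MC = TC'(x) = 262 - 108x + 9x^2 and AVC = VC/x = 262 - 54x + 3x^2.
AVC is minimized where dAVC/dx = -54 + 6x = 0, at x = 9; min AVC = 262 - 54·9 + 3·9^2 = £19.
Since P = £4 < min AVC = £19, price fails to cover variable cost at any output.
The firm minimizes its loss by shutting down and losing only its fixed cost of £254.

Shut down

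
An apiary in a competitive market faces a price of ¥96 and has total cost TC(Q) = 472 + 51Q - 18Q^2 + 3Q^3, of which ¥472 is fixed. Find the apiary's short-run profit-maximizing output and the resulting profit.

Profit = -¥172 at Q = 5

AVC = 51 - 18Q + 3Q^2; min AVC = ¥24 at Q = 3. Since P = ¥96 ≥ min AVC, the firm produces.
MC = 51 - 36Q + 9Q^2. Setting P = MC and taking the root on the rising branch gives Q* = 5.
TR = 96·5 = 480. TC = 472 + 180 = 652. Profit = 480 − 652 = -¥172.
Shutting down would mean losing the fixed cost of ¥472, so operating at a loss of ¥172 is better by ¥300.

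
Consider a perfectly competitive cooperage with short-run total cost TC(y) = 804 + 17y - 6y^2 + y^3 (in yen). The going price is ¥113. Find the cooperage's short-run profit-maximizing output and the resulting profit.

Profit = -¥164 at y = 8

AVC = 17 - 6y + y^2 has its minimum ¥8 at y = 3; price ¥113 clears that bar, so the firm operates.
With MC = 17 - 12y + 3y^2, P = MC on the upward-sloping part at y* = 8.
TR = 113·8 = 904. TC = 804 + 264 = 1068. Profit = 904 − 1068 = -¥164.
Shutting down would mean losing the fixed cost of ¥804, so operating at a loss of ¥164 is better by ¥640.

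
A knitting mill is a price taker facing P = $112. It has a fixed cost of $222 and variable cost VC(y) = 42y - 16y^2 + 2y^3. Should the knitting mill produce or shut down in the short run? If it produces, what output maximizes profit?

Produce at y = 7

Strip out fixed cost: VC = 42y - 16y^2 + 2y^3. Then AVC = 42 - 16y + 2y^2 and MC = 42 - 32y + 6y^2.
AVC is minimized where dAVC/dy = -16 + 4y = 0, at y = 4; min AVC = 42 - 16·4 + 2·4^2 = $10.
Because $112 ≥ $10, revenue can cover variable cost; the firm operates.
Solving P = MC: -70 - 32y + 6y^2 = 0 ⇒ y = -5/3 or 7. On the upward-sloping branch, y* = 7.
Check: AVC at y = 7 is $28 ≤ P, so revenue covers variable cost.
Profit = P·y − TC = 112·7 − 418 = $366.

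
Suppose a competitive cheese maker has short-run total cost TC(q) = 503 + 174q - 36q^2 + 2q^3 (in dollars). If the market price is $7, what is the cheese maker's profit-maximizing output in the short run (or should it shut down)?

Shut down

Variable cost is VC = 174q - 36q^2 + 2q^3, so AVC = VC/q = 174 - 36q + 2q^2 and MC = dTC/dq = 174 - 72q + 6q^2.
AVC hits its minimum where MC = AVC, at q = 9, giving min AVC = 174 - 36·9 + 2·9^2 = $12.
Since P = $7 < min AVC = $12, price fails to cover variable cost at any output.
The firm minimizes its loss by shutting down and losing only its fixed cost of $503.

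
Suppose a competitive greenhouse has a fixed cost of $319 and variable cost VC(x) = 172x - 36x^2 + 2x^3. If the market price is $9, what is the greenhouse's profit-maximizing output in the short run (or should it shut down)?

Shut down

Variable cost is VC = 172x - 36x^2 + 2x^3, so AVC = VC/x = 172 - 36x + 2x^2 and MC = dTC/dx = 172 - 72x + 6x^2.
The AVC parabola has its vertex at x = 36/4 = 9, where AVC = 172 - 36·9 + 2·9^2 = $10.
Since P = $9 < min AVC = $10, price fails to cover variable cost at any output.
Best response: produce nothing and absorb the $319 fixed cost.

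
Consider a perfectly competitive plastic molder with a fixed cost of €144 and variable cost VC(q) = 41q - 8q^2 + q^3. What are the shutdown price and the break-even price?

Shutdown price = min AVC. AVC = 41 - 8q + q^2, with vertex at q = 4 and minimum €25.
ATC = 144/q + 41 - 8q + q^2. Setting dATC/dq = −144/q^2 − 8 + 2q = 0 gives q = 6 (since 2·6^3 − 8·6^2 = 144).
min ATC = 144/6 + 41 − 8·6 + 6^2 = €53. That is the break-even price.
For €25 ≤ P < €53 the firm produces at a loss; below €25 it shuts down.

Shutdown price = €25; break-even price = €53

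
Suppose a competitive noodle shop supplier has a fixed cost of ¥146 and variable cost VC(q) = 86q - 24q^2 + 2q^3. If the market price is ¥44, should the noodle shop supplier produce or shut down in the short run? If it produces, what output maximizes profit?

Variable cost is VC = 86q - 24q^2 + 2q^3, so AVC = VC/q = 86 - 24q + 2q^2 and MC = dTC/dq = 86 - 48q + 6q^2.
The AVC parabola has its vertex at q = 24/4 = 6, where AVC = 86 - 24·6 + 2·6^2 = ¥14.
Because ¥44 ≥ ¥14, revenue can cover variable cost; the firm operates.
P = MC gives 42 - 48q + 6q^2 = 0, with roots 1 and 7. Take the larger (rising MC): q* = 7.
Check: AVC at q = 7 is ¥16 ≤ P, so revenue covers variable cost.
Profit = P·q − TC = 44·7 − 258 = ¥50.

Produce at q = 7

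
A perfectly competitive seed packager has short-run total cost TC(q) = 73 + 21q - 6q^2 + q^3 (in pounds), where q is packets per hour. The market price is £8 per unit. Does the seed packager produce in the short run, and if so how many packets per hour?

Variable cost is VC = 21q - 6q^2 + q^3, so AVC = VC/q = 21 - 6q + q^2 and MC = dTC/dq = 21 - 12q + 3q^2.
The AVC parabola has its vertex at q = 6/2 = 3, where AVC = 21 - 6·3 + 3^2 = £12.
Since P = £8 < min AVC = £12, price fails to cover variable cost at any output.
Shutting down limits the loss to fixed cost, £73.

Shut down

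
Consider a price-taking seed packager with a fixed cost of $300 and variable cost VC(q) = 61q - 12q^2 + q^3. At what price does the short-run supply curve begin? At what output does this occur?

The shutdown price is the minimum of AVC. VC = 61q - 12q^2 + q^3, so AVC = 61 - 12q + q^2.
At the minimum of AVC, MC = AVC. MC = 61 - 24q + 3q^2; setting MC = AVC gives 2q^2 - 12q = 0, so q = 6. min AVC = 25.
So the shutdown price is $25.

$25 per unit, at q = 6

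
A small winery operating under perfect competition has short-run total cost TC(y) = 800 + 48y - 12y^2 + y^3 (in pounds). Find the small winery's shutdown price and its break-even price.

Shutdown price = min AVC. AVC = 48 - 12y + y^2, with vertex at y = 6 and minimum £12.
ATC = 800/y + 48 - 12y + y^2. Setting dATC/dy = −800/y^2 − 12 + 2y = 0 gives y = 10 (since 2·10^3 − 12·10^2 = 800).
min ATC = 800/10 + 48 − 12·10 + 10^2 = £108. That is the break-even price.
For £12 ≤ P < £108 the firm produces at a loss; below £12 it shuts down.

Shutdown price = £12; break-even price = £108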